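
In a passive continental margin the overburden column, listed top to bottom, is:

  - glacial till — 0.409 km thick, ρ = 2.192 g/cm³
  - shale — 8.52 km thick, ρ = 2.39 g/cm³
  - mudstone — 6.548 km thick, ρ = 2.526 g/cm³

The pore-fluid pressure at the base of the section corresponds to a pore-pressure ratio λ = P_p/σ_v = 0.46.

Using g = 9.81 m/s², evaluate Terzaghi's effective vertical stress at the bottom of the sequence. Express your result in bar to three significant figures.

2000 bar

Overburden (lithostatic) stress σ_v:
glacial till: 2192 kg/m³ × 9.81 m/s² × 409 m = 8.795×10^6 Pa = 8.795 MPa
shale: 2390 kg/m³ × 9.81 m/s² × 8520 m = 1.998×10^8 Pa = 199.8 MPa
mudstone: 2526 kg/m³ × 9.81 m/s² × 6548 m = 1.623×10^8 Pa = 162.3 MPa
Total = 8.795 + 199.8 + 162.3 = 370.81 MPa
Pore pressure P_p = λ·σ_v = 0.46 × 370.8 MPa = 170.6 MPa
Effective stress σ' = σ_v − P_p = 370.8 − 170.6 = 200.24 MPa = 2002.4 bar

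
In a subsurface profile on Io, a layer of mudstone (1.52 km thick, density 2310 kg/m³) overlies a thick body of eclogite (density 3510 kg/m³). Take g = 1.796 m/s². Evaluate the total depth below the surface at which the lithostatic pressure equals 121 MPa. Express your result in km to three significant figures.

Pressure at base of upper layers: 2310×1.796×1520 = 6.306×10^6 Pa = 6.306 MPa
Remaining pressure to be supplied by eclogite: 1.210×10^8 − 6.306×10^6 = 1.147×10^8 Pa
Additional depth in eclogite = 1.147×10^8 Pa / (3510 kg/m³ × 1.796 m/s²) = 18194 m
Total depth = 1520 m + 18194 m = 19714 m
= 19.714 km

19.7 km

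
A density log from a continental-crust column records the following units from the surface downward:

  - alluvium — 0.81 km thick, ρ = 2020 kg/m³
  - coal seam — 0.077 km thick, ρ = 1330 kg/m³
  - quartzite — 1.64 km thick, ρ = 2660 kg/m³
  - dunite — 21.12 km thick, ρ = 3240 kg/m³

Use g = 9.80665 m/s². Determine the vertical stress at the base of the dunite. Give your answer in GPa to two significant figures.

alluvium: 2020 kg/m³ × 9.80665 m/s² × 810 m = 1.605×10^7 Pa = 0.01605 GPa
coal seam: 1330 kg/m³ × 9.80665 m/s² × 77 m = 1.004×10^6 Pa = 1.004×10^-3 GPa
quartzite: 2660 kg/m³ × 9.80665 m/s² × 1640 m = 4.278×10^7 Pa = 0.04278 GPa
dunite: 3240 kg/m³ × 9.80665 m/s² × 21120 m = 6.711×10^8 Pa = 0.6711 GPa
Total = 0.01605 + 1.004×10^-3 + 0.04278 + 0.6711 = 0.73089 GPa

0.73 GPa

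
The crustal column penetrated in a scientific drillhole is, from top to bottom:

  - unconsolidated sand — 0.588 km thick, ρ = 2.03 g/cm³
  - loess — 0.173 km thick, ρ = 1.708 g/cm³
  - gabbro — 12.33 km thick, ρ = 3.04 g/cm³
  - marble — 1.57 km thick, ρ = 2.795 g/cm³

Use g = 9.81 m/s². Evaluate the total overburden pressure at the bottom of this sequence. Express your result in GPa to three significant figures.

0.425 GPa

unconsolidated sand: 2030 kg/m³ × 9.81 m/s² × 588 m = 1.171×10^7 Pa = 0.01171 GPa
loess: 1708 kg/m³ × 9.81 m/s² × 173 m = 2.899×10^6 Pa = 2.899×10^-3 GPa
gabbro: 3040 kg/m³ × 9.81 m/s² × 12330 m = 3.677×10^8 Pa = 0.3677 GPa
marble: 2795 kg/m³ × 9.81 m/s² × 1570 m = 4.305×10^7 Pa = 0.04305 GPa
Total = 0.01171 + 2.899×10^-3 + 0.3677 + 0.04305 = 0.42537 GPa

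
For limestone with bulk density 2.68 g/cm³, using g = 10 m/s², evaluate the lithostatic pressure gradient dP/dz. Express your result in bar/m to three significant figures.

dP/dz = ρg = 2680 kg/m³ × 10 m/s² = 26800 Pa/m
= 26800 Pa/m × (1 bar/m / 1.0000×10^5 Pa/m) = 0.26800 bar/m

0.268 bar/m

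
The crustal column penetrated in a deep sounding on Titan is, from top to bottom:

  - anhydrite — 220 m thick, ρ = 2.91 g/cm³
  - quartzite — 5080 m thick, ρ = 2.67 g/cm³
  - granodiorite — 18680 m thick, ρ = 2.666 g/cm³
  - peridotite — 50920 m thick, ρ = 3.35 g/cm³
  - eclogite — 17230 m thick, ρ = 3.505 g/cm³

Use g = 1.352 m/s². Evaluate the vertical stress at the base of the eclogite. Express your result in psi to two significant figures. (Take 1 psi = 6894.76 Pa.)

anhydrite: 2910 kg/m³ × 1.352 m/s² × 220 m = 8.656×10^5 Pa = 125.5 psi
quartzite: 2670 kg/m³ × 1.352 m/s² × 5080 m = 1.834×10^7 Pa = 2660 psi
granodiorite: 2666 kg/m³ × 1.352 m/s² × 18680 m = 6.733×10^7 Pa = 9766 psi
peridotite: 3350 kg/m³ × 1.352 m/s² × 50920 m = 2.306×10^8 Pa = 33450 psi
eclogite: 3505 kg/m³ × 1.352 m/s² × 17230 m = 8.165×10^7 Pa = 11842 psi
Total = 125.5 + 2660 + 9766 + 33450 + 11842 = 57843 psi

58000 psi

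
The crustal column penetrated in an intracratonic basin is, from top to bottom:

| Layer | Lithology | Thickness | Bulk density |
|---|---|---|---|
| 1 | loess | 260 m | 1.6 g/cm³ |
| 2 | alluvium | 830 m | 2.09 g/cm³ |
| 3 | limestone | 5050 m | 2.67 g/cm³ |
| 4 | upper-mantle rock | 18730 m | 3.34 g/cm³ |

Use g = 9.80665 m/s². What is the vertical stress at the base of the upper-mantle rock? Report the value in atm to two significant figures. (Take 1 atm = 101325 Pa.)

7600 atm

loess: 1600 kg/m³ × 9.80665 m/s² × 260 m = 4.080×10^6 Pa = 40.26 atm
alluvium: 2090 kg/m³ × 9.80665 m/s² × 830 m = 1.701×10^7 Pa = 167.9 atm
limestone: 2670 kg/m³ × 9.80665 m/s² × 5050 m = 1.322×10^8 Pa = 1305 atm
upper-mantle rock: 3340 kg/m³ × 9.80665 m/s² × 18730 m = 6.135×10^8 Pa = 6055 atm
Total = 40.26 + 167.9 + 1305 + 6055 = 7567.8 atm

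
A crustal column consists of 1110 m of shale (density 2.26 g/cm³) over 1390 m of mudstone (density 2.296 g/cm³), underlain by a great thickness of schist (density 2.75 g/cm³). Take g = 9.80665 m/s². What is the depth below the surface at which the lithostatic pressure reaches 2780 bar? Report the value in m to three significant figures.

10700 m

Pressure at base of upper layers: 2260×9.80665×1110 + 2296×9.80665×1390 = 5.590×10^7 Pa = 559.0 bar
Remaining pressure to be supplied by schist: 2.780×10^8 − 5.590×10^7 = 2.221×10^8 Pa
Additional depth in schist = 2.221×10^8 Pa / (2750 kg/m³ × 9.80665 m/s²) = 8235.7 m
Total depth = 2500 m + 8235.7 m = 10736 m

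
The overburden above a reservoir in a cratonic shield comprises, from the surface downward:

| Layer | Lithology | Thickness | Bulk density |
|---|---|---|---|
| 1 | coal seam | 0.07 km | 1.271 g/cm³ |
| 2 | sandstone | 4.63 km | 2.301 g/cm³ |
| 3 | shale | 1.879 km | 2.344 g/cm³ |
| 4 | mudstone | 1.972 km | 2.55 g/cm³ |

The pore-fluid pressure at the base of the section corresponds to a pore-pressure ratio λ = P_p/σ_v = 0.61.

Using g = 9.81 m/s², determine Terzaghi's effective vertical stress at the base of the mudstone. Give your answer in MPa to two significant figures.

Overburden (lithostatic) stress σ_v:
coal seam: 1271 kg/m³ × 9.81 m/s² × 70 m = 8.728×10^5 Pa = 0.8728 MPa
sandstone: 2301 kg/m³ × 9.81 m/s² × 4630 m = 1.045×10^8 Pa = 104.5 MPa
shale: 2344 kg/m³ × 9.81 m/s² × 1879 m = 4.321×10^7 Pa = 43.21 MPa
mudstone: 2550 kg/m³ × 9.81 m/s² × 1972 m = 4.933×10^7 Pa = 49.33 MPa
Total = 0.8728 + 104.5 + 43.21 + 49.33 = 197.92 MPa
Pore pressure P_p = λ·σ_v = 0.61 × 197.9 MPa = 120.7 MPa
Effective stress σ' = σ_v − P_p = 197.9 − 120.7 = 77.190 MPa

77 MPa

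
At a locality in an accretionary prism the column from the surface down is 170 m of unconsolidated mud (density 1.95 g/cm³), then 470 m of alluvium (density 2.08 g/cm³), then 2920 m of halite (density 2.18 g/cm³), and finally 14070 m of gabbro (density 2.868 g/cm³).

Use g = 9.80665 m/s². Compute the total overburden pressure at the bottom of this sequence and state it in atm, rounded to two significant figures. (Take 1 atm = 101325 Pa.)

4600 atm

unconsolidated mud: 1950 kg/m³ × 9.80665 m/s² × 170 m = 3.251×10^6 Pa = 32.08 atm
alluvium: 2080 kg/m³ × 9.80665 m/s² × 470 m = 9.587×10^6 Pa = 94.62 atm
halite: 2180 kg/m³ × 9.80665 m/s² × 2920 m = 6.243×10^7 Pa = 616.1 atm
gabbro: 2868 kg/m³ × 9.80665 m/s² × 14070 m = 3.957×10^8 Pa = 3906 atm
Total = 32.08 + 94.62 + 616.1 + 3906 = 4648.3 atm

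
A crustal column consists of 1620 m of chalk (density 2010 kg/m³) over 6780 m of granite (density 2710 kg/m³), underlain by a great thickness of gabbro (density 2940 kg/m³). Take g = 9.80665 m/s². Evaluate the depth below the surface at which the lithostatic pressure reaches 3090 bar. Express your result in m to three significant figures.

Pressure at base of upper layers: 2010×9.80665×1620 + 2710×9.80665×6780 = 2.121×10^8 Pa = 2121 bar
Remaining pressure to be supplied by gabbro: 3.090×10^8 − 2.121×10^8 = 9.688×10^7 Pa
Additional depth in gabbro = 9.688×10^7 Pa / (2940 kg/m³ × 9.80665 m/s²) = 3360.3 m
Total depth = 8400 m + 3360.3 m = 11760 m

11800 m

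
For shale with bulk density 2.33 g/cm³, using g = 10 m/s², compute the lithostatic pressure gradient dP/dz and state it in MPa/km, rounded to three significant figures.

dP/dz = ρg = 2330 kg/m³ × 10 m/s² = 23300 Pa/m
= 23300 Pa/m × (1 MPa/km / 1000.0 Pa/m) = 23.300 MPa/km

23.3 MPa/km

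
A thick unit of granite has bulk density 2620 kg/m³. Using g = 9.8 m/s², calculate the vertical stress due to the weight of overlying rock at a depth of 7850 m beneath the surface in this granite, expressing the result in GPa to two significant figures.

granite: 2620 kg/m³ × 9.8 m/s² × 7850 m = 2.016×10^8 Pa = 0.2016 GPa

0.20 GPa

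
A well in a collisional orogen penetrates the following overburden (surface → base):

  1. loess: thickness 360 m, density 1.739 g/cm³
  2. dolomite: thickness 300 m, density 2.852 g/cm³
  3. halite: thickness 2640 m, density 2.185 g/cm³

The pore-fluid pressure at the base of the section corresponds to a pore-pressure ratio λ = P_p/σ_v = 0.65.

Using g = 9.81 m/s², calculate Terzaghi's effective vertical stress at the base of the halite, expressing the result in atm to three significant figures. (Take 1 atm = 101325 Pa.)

Overburden (lithostatic) stress σ_v:
loess: 1739 kg/m³ × 9.81 m/s² × 360 m = 6.141×10^6 Pa = 6.141 MPa
dolomite: 2852 kg/m³ × 9.81 m/s² × 300 m = 8.393×10^6 Pa = 8.393 MPa
halite: 2185 kg/m³ × 9.81 m/s² × 2640 m = 5.659×10^7 Pa = 56.59 MPa
Total = 6.141 + 8.393 + 56.59 = 71.123 MPa
Pore pressure P_p = λ·σ_v = 0.65 × 71.12 MPa = 46.23 MPa
Effective stress σ' = σ_v − P_p = 71.12 − 46.23 = 24.893 MPa = 245.67 atm

246 atm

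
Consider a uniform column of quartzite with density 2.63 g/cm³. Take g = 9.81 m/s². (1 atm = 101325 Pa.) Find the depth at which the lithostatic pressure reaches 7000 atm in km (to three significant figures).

27.5 km

h = P/(ρg) = 7000 atm / (2630 kg/m³ × 9.81 m/s²) = 7.093×10^8 Pa / 25800 Pa/m = 27491 m
= 27.491 km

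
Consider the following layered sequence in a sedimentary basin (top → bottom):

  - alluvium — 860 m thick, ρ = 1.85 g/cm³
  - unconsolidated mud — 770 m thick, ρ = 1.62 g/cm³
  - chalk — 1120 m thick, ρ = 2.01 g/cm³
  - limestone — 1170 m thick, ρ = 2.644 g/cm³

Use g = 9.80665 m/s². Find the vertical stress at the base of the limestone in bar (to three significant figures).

802 bar

alluvium: 1850 kg/m³ × 9.80665 m/s² × 860 m = 1.560×10^7 Pa = 156.0 bar
unconsolidated mud: 1620 kg/m³ × 9.80665 m/s² × 770 m = 1.223×10^7 Pa = 122.3 bar
chalk: 2010 kg/m³ × 9.80665 m/s² × 1120 m = 2.208×10^7 Pa = 220.8 bar
limestone: 2644 kg/m³ × 9.80665 m/s² × 1170 m = 3.034×10^7 Pa = 303.4 bar
Total = 156.0 + 122.3 + 220.8 + 303.4 = 802.49 bar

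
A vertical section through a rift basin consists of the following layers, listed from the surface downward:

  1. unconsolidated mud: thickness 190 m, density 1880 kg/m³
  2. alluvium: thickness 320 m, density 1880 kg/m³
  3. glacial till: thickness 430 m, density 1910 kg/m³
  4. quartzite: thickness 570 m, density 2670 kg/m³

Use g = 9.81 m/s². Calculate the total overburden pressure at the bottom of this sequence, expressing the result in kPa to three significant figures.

unconsolidated mud: 1880 kg/m³ × 9.81 m/s² × 190 m = 3.504×10^6 Pa = 3504 kPa
alluvium: 1880 kg/m³ × 9.81 m/s² × 320 m = 5.902×10^6 Pa = 5902 kPa
glacial till: 1910 kg/m³ × 9.81 m/s² × 430 m = 8.057×10^6 Pa = 8057 kPa
quartzite: 2670 kg/m³ × 9.81 m/s² × 570 m = 1.493×10^7 Pa = 14930 kPa
Total = 3504 + 5902 + 8057 + 14930 = 32393 kPa

32400 kPa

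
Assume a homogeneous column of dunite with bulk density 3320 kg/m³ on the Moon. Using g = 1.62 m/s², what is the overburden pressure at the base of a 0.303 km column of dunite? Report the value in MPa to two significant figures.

1.6 MPa

dunite: 3320 kg/m³ × 1.62 m/s² × 303 m = 1.630×10^6 Pa = 1.630 MPa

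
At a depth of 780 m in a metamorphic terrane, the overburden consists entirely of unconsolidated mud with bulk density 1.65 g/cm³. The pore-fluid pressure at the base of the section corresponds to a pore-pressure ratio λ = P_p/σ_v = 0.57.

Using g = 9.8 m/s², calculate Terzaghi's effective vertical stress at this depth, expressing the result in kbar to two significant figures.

0.054 kbar

Overburden (lithostatic) stress σ_v:
unconsolidated mud: 1650 kg/m³ × 9.8 m/s² × 780 m = 1.261×10^7 Pa = 12.61 MPa
Pore pressure P_p = λ·σ_v = 0.57 × 12.61 MPa = 7.189 MPa
Effective stress σ' = σ_v − P_p = 12.61 − 7.189 = 5.4234 MPa = 0.054234 kbar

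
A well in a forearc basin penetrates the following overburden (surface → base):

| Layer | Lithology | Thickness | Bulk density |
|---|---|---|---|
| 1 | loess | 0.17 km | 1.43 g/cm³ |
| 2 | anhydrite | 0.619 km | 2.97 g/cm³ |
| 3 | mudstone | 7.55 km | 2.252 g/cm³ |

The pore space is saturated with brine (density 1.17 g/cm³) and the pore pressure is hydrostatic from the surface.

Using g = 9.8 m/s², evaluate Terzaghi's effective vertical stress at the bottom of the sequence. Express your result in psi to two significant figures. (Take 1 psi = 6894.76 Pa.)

13000 psi

Overburden (lithostatic) stress σ_v:
loess: 1430 kg/m³ × 9.8 m/s² × 170 m = 2.382×10^6 Pa = 2.382 MPa
anhydrite: 2970 kg/m³ × 9.8 m/s² × 619 m = 1.802×10^7 Pa = 18.02 MPa
mudstone: 2252 kg/m³ × 9.8 m/s² × 7550 m = 1.666×10^8 Pa = 166.6 MPa
Total = 2.382 + 18.02 + 166.6 = 187.02 MPa
Pore pressure P_p = 1170 kg/m³ × 9.8 m/s² × 8339 m = 9.561×10^7 Pa = 95.61 MPa
Effective stress σ' = σ_v − P_p = 187.0 − 95.61 = 91.410 MPa = 13258 psi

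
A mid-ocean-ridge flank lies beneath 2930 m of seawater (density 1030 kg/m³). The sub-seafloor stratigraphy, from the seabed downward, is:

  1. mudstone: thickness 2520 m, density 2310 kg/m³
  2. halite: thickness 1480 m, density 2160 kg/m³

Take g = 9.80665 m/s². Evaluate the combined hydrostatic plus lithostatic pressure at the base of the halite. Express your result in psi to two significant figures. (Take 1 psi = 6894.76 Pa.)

17000 psi

seawater: 1030 kg/m³ × 9.80665 m/s² × 2930 m = 2.960×10^7 Pa = 4292 psi
mudstone: 2310 kg/m³ × 9.80665 m/s² × 2520 m = 5.709×10^7 Pa = 8280 psi
halite: 2160 kg/m³ × 9.80665 m/s² × 1480 m = 3.135×10^7 Pa = 4547 psi
Total = 4292 + 8280 + 4547 = 17119 psi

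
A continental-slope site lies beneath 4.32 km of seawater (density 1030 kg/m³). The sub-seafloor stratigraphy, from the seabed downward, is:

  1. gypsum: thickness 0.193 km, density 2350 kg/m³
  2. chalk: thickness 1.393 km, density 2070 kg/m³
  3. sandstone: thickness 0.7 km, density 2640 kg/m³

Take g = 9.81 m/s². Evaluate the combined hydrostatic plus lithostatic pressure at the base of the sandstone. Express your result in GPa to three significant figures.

seawater: 1030 kg/m³ × 9.81 m/s² × 4320 m = 4.365×10^7 Pa = 0.04365 GPa
gypsum: 2350 kg/m³ × 9.81 m/s² × 193 m = 4.449×10^6 Pa = 4.449×10^-3 GPa
chalk: 2070 kg/m³ × 9.81 m/s² × 1393 m = 2.829×10^7 Pa = 0.02829 GPa
sandstone: 2640 kg/m³ × 9.81 m/s² × 700 m = 1.813×10^7 Pa = 0.01813 GPa
Total = 0.04365 + 4.449×10^-3 + 0.02829 + 0.01813 = 0.094516 GPa

0.0945 GPa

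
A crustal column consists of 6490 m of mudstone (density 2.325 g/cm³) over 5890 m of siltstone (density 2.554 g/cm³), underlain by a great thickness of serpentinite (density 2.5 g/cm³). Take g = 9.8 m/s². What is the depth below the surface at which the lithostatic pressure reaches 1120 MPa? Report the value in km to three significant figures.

46.0 km

Pressure at base of upper layers: 2325×9.8×6490 + 2554×9.8×5890 = 2.953×10^8 Pa = 295.3 MPa
Remaining pressure to be supplied by serpentinite: 1.120×10^9 − 2.953×10^8 = 8.247×10^8 Pa
Additional depth in serpentinite = 8.247×10^8 Pa / (2500 kg/m³ × 9.8 m/s²) = 33661 m
Total depth = 12380 m + 33661 m = 46041 m
= 46.041 km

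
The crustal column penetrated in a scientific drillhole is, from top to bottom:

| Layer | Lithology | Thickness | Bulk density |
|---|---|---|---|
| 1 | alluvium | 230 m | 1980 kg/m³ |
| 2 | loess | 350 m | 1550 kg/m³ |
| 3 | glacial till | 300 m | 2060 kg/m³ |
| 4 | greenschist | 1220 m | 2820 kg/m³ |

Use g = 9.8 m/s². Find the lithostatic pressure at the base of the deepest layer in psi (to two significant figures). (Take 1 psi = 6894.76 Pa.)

7200 psi

alluvium: 1980 kg/m³ × 9.8 m/s² × 230 m = 4.463×10^6 Pa = 647.3 psi
loess: 1550 kg/m³ × 9.8 m/s² × 350 m = 5.317×10^6 Pa = 771.1 psi
glacial till: 2060 kg/m³ × 9.8 m/s² × 300 m = 6.056×10^6 Pa = 878.4 psi
greenschist: 2820 kg/m³ × 9.8 m/s² × 1220 m = 3.372×10^7 Pa = 4890 psi
Total = 647.3 + 771.1 + 878.4 + 4890 = 7186.9 psi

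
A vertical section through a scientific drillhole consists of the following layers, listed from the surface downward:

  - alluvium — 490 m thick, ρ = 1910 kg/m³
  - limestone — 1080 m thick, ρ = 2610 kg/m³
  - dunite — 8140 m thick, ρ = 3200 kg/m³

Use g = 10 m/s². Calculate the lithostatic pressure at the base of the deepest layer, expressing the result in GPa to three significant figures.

alluvium: 1910 kg/m³ × 10 m/s² × 490 m = 9.359×10^6 Pa = 9.359×10^-3 GPa
limestone: 2610 kg/m³ × 10 m/s² × 1080 m = 2.819×10^7 Pa = 0.02819 GPa
dunite: 3200 kg/m³ × 10 m/s² × 8140 m = 2.605×10^8 Pa = 0.2605 GPa
Total = 9.359×10^-3 + 0.02819 + 0.2605 = 0.29803 GPa

0.298 GPa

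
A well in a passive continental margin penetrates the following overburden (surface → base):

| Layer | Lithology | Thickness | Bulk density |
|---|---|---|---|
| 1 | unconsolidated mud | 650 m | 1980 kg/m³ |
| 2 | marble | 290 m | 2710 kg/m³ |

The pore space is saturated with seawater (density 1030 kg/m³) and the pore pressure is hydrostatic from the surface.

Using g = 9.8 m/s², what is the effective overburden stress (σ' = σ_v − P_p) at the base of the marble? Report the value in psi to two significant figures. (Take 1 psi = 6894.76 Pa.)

1600 psi

Overburden (lithostatic) stress σ_v:
unconsolidated mud: 1980 kg/m³ × 9.8 m/s² × 650 m = 1.261×10^7 Pa = 12.61 MPa
marble: 2710 kg/m³ × 9.8 m/s² × 290 m = 7.702×10^6 Pa = 7.702 MPa
Total = 12.61 + 7.702 = 20.314 MPa
Pore pressure P_p = 1030 kg/m³ × 9.8 m/s² × 940 m = 9.488×10^6 Pa = 9.488 MPa
Effective stress σ' = σ_v − P_p = 20.31 − 9.488 = 10.826 MPa = 1570.2 psi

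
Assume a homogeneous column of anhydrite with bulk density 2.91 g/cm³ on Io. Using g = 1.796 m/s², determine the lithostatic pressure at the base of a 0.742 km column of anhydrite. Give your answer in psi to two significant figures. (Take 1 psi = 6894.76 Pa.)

anhydrite: 2910 kg/m³ × 1.796 m/s² × 742 m = 3.878×10^6 Pa = 562.5 psi

560 psi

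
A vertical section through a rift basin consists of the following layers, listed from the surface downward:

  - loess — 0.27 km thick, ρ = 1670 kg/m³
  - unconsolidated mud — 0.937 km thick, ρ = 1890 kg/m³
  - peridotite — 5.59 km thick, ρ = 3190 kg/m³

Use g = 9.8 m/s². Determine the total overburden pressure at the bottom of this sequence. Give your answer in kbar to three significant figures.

1.97 kbar

loess: 1670 kg/m³ × 9.8 m/s² × 270 m = 4.419×10^6 Pa = 0.04419 kbar
unconsolidated mud: 1890 kg/m³ × 9.8 m/s² × 937 m = 1.736×10^7 Pa = 0.1736 kbar
peridotite: 3190 kg/m³ × 9.8 m/s² × 5590 m = 1.748×10^8 Pa = 1.748 kbar
Total = 0.04419 + 0.1736 + 1.748 = 1.9653 kbar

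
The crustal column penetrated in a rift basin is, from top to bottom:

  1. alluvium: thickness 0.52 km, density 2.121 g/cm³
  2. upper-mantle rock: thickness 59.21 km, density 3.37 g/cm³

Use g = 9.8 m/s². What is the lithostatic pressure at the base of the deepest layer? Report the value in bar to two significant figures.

alluvium: 2121 kg/m³ × 9.8 m/s² × 520 m = 1.081×10^7 Pa = 108.1 bar
upper-mantle rock: 3370 kg/m³ × 9.8 m/s² × 59210 m = 1.955×10^9 Pa = 19555 bar
Total = 108.1 + 19555 = 19663 bar

20000 bar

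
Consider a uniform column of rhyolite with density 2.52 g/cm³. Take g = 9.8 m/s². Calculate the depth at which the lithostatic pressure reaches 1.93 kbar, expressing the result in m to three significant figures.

h = P/(ρg) = 1.93 kbar / (2520 kg/m³ × 9.8 m/s²) = 1.930×10^8 Pa / 24696 Pa/m = 7815.0 m

7820 m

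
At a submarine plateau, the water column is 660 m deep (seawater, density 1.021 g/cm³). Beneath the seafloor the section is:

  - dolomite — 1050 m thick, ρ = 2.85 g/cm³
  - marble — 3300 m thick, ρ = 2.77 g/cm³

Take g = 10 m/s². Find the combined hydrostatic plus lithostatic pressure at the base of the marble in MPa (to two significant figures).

130 MPa

seawater: 1021 kg/m³ × 10 m/s² × 660 m = 6.739×10^6 Pa = 6.739 MPa
dolomite: 2850 kg/m³ × 10 m/s² × 1050 m = 2.993×10^7 Pa = 29.93 MPa
marble: 2770 kg/m³ × 10 m/s² × 3300 m = 9.141×10^7 Pa = 91.41 MPa
Total = 6.739 + 29.93 + 91.41 = 128.07 MPa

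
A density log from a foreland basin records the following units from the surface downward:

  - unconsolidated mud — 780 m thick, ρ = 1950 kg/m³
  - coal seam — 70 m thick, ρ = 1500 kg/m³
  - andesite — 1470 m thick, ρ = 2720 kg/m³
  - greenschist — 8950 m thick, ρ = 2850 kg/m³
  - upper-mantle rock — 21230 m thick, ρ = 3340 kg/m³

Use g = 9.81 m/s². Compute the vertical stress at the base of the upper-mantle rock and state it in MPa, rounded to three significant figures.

unconsolidated mud: 1950 kg/m³ × 9.81 m/s² × 780 m = 1.492×10^7 Pa = 14.92 MPa
coal seam: 1500 kg/m³ × 9.81 m/s² × 70 m = 1.030×10^6 Pa = 1.030 MPa
andesite: 2720 kg/m³ × 9.81 m/s² × 1470 m = 3.922×10^7 Pa = 39.22 MPa
greenschist: 2850 kg/m³ × 9.81 m/s² × 8950 m = 2.502×10^8 Pa = 250.2 MPa
upper-mantle rock: 3340 kg/m³ × 9.81 m/s² × 21230 m = 6.956×10^8 Pa = 695.6 MPa
Total = 14.92 + 1.030 + 39.22 + 250.2 + 695.6 = 1001.0 MPa

1000 MPa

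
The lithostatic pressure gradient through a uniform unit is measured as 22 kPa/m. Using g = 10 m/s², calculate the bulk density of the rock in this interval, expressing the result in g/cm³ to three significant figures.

ρ = (dP/dz)/g = 22 kPa/m / 10 m/s² = 22000 Pa/m / 10 m/s² = 2200.0 kg/m³
= 2.200 g/cm³

2.20 g/cm³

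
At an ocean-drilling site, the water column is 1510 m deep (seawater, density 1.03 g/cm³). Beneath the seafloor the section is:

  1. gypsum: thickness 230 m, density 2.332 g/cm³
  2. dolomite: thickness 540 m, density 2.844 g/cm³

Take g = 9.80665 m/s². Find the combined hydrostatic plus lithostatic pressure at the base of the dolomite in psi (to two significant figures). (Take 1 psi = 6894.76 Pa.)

seawater: 1030 kg/m³ × 9.80665 m/s² × 1510 m = 1.525×10^7 Pa = 2212 psi
gypsum: 2332 kg/m³ × 9.80665 m/s² × 230 m = 5.260×10^6 Pa = 762.9 psi
dolomite: 2844 kg/m³ × 9.80665 m/s² × 540 m = 1.506×10^7 Pa = 2184 psi
Total = 2212 + 762.9 + 2184 = 5159.4 psi

5200 psi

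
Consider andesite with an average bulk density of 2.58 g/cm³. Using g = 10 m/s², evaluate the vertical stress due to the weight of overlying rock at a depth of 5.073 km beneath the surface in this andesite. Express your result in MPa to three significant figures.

131 MPa

andesite: 2580 kg/m³ × 10 m/s² × 5073 m = 1.309×10^8 Pa = 130.9 MPa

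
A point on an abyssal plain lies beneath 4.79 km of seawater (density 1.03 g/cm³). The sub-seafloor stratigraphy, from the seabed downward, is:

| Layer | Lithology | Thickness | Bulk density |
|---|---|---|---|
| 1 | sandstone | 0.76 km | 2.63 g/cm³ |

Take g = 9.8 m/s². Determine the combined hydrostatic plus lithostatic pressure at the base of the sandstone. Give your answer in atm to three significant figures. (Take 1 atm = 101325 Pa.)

671 atm

seawater: 1030 kg/m³ × 9.8 m/s² × 4790 m = 4.835×10^7 Pa = 477.2 atm
sandstone: 2630 kg/m³ × 9.8 m/s² × 760 m = 1.959×10^7 Pa = 193.3 atm
Total = 477.2 + 193.3 = 670.50 atm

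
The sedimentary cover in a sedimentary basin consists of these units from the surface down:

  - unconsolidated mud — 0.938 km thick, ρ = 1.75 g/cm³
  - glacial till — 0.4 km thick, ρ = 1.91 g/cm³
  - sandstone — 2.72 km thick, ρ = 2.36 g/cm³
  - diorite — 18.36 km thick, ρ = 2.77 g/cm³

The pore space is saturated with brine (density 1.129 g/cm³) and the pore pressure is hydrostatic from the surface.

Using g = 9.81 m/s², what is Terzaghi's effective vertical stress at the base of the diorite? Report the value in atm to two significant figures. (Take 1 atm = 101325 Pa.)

3300 atm

Overburden (lithostatic) stress σ_v:
unconsolidated mud: 1750 kg/m³ × 9.81 m/s² × 938 m = 1.610×10^7 Pa = 16.10 MPa
glacial till: 1910 kg/m³ × 9.81 m/s² × 400 m = 7.495×10^6 Pa = 7.495 MPa
sandstone: 2360 kg/m³ × 9.81 m/s² × 2720 m = 6.297×10^7 Pa = 62.97 MPa
diorite: 2770 kg/m³ × 9.81 m/s² × 18360 m = 4.989×10^8 Pa = 498.9 MPa
Total = 16.10 + 7.495 + 62.97 + 498.9 = 585.48 MPa
Pore pressure P_p = 1129 kg/m³ × 9.81 m/s² × 22418 m = 2.483×10^8 Pa = 248.3 MPa
Effective stress σ' = σ_v − P_p = 585.5 − 248.3 = 337.19 MPa = 3327.8 atm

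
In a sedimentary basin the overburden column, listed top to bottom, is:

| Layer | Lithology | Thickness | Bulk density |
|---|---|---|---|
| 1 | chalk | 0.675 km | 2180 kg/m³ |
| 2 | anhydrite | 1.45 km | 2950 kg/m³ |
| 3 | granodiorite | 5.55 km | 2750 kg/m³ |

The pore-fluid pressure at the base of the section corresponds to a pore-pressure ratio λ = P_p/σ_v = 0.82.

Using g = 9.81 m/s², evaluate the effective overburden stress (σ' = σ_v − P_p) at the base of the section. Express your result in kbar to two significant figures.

0.37 kbar

Overburden (lithostatic) stress σ_v:
chalk: 2180 kg/m³ × 9.81 m/s² × 675 m = 1.444×10^7 Pa = 14.44 MPa
anhydrite: 2950 kg/m³ × 9.81 m/s² × 1450 m = 4.196×10^7 Pa = 41.96 MPa
granodiorite: 2750 kg/m³ × 9.81 m/s² × 5550 m = 1.497×10^8 Pa = 149.7 MPa
Total = 14.44 + 41.96 + 149.7 = 206.12 MPa
Pore pressure P_p = λ·σ_v = 0.82 × 206.1 MPa = 169.0 MPa
Effective stress σ' = σ_v − P_p = 206.1 − 169.0 = 37.102 MPa = 0.37102 kbar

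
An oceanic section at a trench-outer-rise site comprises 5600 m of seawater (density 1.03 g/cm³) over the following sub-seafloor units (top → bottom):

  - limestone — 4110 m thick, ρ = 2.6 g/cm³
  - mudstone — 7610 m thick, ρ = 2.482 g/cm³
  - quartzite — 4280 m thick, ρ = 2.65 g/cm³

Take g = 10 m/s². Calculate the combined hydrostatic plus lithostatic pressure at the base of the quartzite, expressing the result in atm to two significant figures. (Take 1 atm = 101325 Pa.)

seawater: 1030 kg/m³ × 10 m/s² × 5600 m = 5.768×10^7 Pa = 569.3 atm
limestone: 2600 kg/m³ × 10 m/s² × 4110 m = 1.069×10^8 Pa = 1055 atm
mudstone: 2482 kg/m³ × 10 m/s² × 7610 m = 1.889×10^8 Pa = 1864 atm
quartzite: 2650 kg/m³ × 10 m/s² × 4280 m = 1.134×10^8 Pa = 1119 atm
Total = 569.3 + 1055 + 1864 + 1119 = 4607.4 atm

4600 atm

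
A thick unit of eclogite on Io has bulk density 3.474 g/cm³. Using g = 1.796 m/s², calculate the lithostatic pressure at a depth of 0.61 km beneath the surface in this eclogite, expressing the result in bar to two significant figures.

eclogite: 3474 kg/m³ × 1.796 m/s² × 610 m = 3.806×10^6 Pa = 38.06 bar

38 bar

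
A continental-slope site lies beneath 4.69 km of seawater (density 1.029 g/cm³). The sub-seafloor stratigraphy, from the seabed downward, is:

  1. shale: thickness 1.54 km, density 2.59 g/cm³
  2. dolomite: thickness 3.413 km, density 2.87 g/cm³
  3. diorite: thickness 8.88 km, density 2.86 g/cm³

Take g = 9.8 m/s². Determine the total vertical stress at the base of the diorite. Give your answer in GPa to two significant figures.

0.43 GPa

seawater: 1029 kg/m³ × 9.8 m/s² × 4690 m = 4.729×10^7 Pa = 0.04729 GPa
shale: 2590 kg/m³ × 9.8 m/s² × 1540 m = 3.909×10^7 Pa = 0.03909 GPa
dolomite: 2870 kg/m³ × 9.8 m/s² × 3413 m = 9.599×10^7 Pa = 0.09599 GPa
diorite: 2860 kg/m³ × 9.8 m/s² × 8880 m = 2.489×10^8 Pa = 0.2489 GPa
Total = 0.04729 + 0.03909 + 0.09599 + 0.2489 = 0.43127 GPa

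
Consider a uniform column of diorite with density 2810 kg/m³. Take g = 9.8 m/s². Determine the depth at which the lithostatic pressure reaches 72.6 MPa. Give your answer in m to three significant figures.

h = P/(ρg) = 72.6 MPa / (2810 kg/m³ × 9.8 m/s²) = 7.260×10^7 Pa / 27538 Pa/m = 2636.4 m

2640 m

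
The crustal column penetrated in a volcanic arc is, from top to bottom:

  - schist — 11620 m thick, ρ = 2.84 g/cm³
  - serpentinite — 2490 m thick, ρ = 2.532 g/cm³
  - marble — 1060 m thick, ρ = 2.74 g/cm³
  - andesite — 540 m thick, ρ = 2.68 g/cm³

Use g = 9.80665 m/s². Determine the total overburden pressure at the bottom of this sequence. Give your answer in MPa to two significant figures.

schist: 2840 kg/m³ × 9.80665 m/s² × 11620 m = 3.236×10^8 Pa = 323.6 MPa
serpentinite: 2532 kg/m³ × 9.80665 m/s² × 2490 m = 6.183×10^7 Pa = 61.83 MPa
marble: 2740 kg/m³ × 9.80665 m/s² × 1060 m = 2.848×10^7 Pa = 28.48 MPa
andesite: 2680 kg/m³ × 9.80665 m/s² × 540 m = 1.419×10^7 Pa = 14.19 MPa
Total = 323.6 + 61.83 + 28.48 + 14.19 = 428.13 MPa

430 MPa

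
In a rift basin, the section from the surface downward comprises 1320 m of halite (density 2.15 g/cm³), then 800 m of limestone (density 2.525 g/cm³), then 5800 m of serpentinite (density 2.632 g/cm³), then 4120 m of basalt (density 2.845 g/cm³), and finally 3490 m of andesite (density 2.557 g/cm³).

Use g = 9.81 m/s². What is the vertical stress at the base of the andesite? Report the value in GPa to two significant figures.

0.40 GPa

halite: 2150 kg/m³ × 9.81 m/s² × 1320 m = 2.784×10^7 Pa = 0.02784 GPa
limestone: 2525 kg/m³ × 9.81 m/s² × 800 m = 1.982×10^7 Pa = 0.01982 GPa
serpentinite: 2632 kg/m³ × 9.81 m/s² × 5800 m = 1.498×10^8 Pa = 0.1498 GPa
basalt: 2845 kg/m³ × 9.81 m/s² × 4120 m = 1.150×10^8 Pa = 0.1150 GPa
andesite: 2557 kg/m³ × 9.81 m/s² × 3490 m = 8.754×10^7 Pa = 0.08754 GPa
Total = 0.02784 + 0.01982 + 0.1498 + 0.1150 + 0.08754 = 0.39994 GPa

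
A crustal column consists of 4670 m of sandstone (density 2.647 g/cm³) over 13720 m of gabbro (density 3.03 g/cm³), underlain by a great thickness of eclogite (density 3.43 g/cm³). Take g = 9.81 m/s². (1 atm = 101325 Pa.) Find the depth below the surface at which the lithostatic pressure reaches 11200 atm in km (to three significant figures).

Pressure at base of upper layers: 2647×9.81×4670 + 3030×9.81×13720 = 5.291×10^8 Pa = 5222 atm
Remaining pressure to be supplied by eclogite: 1.135×10^9 − 5.291×10^8 = 6.058×10^8 Pa
Additional depth in eclogite = 6.058×10^8 Pa / (3430 kg/m³ × 9.81 m/s²) = 18003 m
Total depth = 18390 m + 18003 m = 36393 m
= 36.393 km

36.4 km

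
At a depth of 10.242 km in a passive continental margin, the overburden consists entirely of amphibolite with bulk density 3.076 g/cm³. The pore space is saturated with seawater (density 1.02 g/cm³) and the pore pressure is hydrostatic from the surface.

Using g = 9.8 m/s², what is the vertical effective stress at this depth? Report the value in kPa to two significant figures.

210000 kPa

Overburden (lithostatic) stress σ_v:
amphibolite: 3076 kg/m³ × 9.8 m/s² × 10242 m = 3.087×10^8 Pa = 308.7 MPa
Pore pressure P_p = 1020 kg/m³ × 9.8 m/s² × 10242 m = 1.024×10^8 Pa = 102.4 MPa
Effective stress σ' = σ_v − P_p = 308.7 − 102.4 = 206.36 MPa = 2.0636×10^5 kPa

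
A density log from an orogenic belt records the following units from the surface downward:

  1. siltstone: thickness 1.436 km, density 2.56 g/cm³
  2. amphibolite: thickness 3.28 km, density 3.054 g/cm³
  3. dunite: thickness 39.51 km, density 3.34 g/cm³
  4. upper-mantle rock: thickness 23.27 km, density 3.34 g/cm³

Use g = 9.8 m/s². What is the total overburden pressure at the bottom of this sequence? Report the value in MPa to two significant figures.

siltstone: 2560 kg/m³ × 9.8 m/s² × 1436 m = 3.603×10^7 Pa = 36.03 MPa
amphibolite: 3054 kg/m³ × 9.8 m/s² × 3280 m = 9.817×10^7 Pa = 98.17 MPa
dunite: 3340 kg/m³ × 9.8 m/s² × 39510 m = 1.293×10^9 Pa = 1293 MPa
upper-mantle rock: 3340 kg/m³ × 9.8 m/s² × 23270 m = 7.617×10^8 Pa = 761.7 MPa
Total = 36.03 + 98.17 + 1293 + 761.7 = 2189.1 MPa

2200 MPa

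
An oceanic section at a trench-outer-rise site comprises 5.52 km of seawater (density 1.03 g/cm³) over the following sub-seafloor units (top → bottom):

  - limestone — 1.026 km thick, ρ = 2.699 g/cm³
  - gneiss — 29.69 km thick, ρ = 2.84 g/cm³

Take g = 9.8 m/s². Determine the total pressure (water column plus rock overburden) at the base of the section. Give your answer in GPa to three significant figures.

seawater: 1030 kg/m³ × 9.8 m/s² × 5520 m = 5.572×10^7 Pa = 0.05572 GPa
limestone: 2699 kg/m³ × 9.8 m/s² × 1026 m = 2.714×10^7 Pa = 0.02714 GPa
gneiss: 2840 kg/m³ × 9.8 m/s² × 29690 m = 8.263×10^8 Pa = 0.8263 GPa
Total = 0.05572 + 0.02714 + 0.8263 = 0.90919 GPa

0.909 GPa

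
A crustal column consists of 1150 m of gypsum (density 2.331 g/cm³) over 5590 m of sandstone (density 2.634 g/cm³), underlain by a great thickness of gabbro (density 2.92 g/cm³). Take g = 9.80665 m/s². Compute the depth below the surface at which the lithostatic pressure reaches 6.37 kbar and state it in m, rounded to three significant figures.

Pressure at base of upper layers: 2331×9.80665×1150 + 2634×9.80665×5590 = 1.707×10^8 Pa = 1.707 kbar
Remaining pressure to be supplied by gabbro: 6.370×10^8 − 1.707×10^8 = 4.663×10^8 Pa
Additional depth in gabbro = 4.663×10^8 Pa / (2920 kg/m³ × 9.80665 m/s²) = 16285 m
Total depth = 6740 m + 16285 m = 23025 m

23000 m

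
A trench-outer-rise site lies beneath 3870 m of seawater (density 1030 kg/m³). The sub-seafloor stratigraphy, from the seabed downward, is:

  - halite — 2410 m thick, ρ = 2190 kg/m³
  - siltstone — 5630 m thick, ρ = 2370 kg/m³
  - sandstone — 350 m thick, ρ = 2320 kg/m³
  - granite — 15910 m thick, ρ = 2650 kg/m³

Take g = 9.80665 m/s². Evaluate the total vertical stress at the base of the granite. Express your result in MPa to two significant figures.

640 MPa

seawater: 1030 kg/m³ × 9.80665 m/s² × 3870 m = 3.909×10^7 Pa = 39.09 MPa
halite: 2190 kg/m³ × 9.80665 m/s² × 2410 m = 5.176×10^7 Pa = 51.76 MPa
siltstone: 2370 kg/m³ × 9.80665 m/s² × 5630 m = 1.309×10^8 Pa = 130.9 MPa
sandstone: 2320 kg/m³ × 9.80665 m/s² × 350 m = 7.963×10^6 Pa = 7.963 MPa
granite: 2650 kg/m³ × 9.80665 m/s² × 15910 m = 4.135×10^8 Pa = 413.5 MPa
Total = 39.09 + 51.76 + 130.9 + 7.963 + 413.5 = 643.13 MPa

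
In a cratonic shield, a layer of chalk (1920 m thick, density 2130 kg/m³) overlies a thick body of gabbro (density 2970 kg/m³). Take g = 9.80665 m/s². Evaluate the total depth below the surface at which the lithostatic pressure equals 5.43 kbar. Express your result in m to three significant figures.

19200 m

Pressure at base of upper layers: 2130×9.80665×1920 = 4.011×10^7 Pa = 0.4011 kbar
Remaining pressure to be supplied by gabbro: 5.430×10^8 − 4.011×10^7 = 5.029×10^8 Pa
Additional depth in gabbro = 5.029×10^8 Pa / (2970 kg/m³ × 9.80665 m/s²) = 17266 m
Total depth = 1920 m + 17266 m = 19186 m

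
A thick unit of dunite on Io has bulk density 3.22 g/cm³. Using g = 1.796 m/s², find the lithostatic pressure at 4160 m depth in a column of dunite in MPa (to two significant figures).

dunite: 3220 kg/m³ × 1.796 m/s² × 4160 m = 2.406×10^7 Pa = 24.06 MPa

24 MPa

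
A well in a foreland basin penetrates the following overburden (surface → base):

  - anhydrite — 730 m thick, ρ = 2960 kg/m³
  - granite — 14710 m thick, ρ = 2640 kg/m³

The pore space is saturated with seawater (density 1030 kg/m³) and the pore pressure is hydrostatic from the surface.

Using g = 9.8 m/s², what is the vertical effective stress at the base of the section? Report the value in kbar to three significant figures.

Overburden (lithostatic) stress σ_v:
anhydrite: 2960 kg/m³ × 9.8 m/s² × 730 m = 2.118×10^7 Pa = 21.18 MPa
granite: 2640 kg/m³ × 9.8 m/s² × 14710 m = 3.806×10^8 Pa = 380.6 MPa
Total = 21.18 + 380.6 = 401.75 MPa
Pore pressure P_p = 1030 kg/m³ × 9.8 m/s² × 15440 m = 1.559×10^8 Pa = 155.9 MPa
Effective stress σ' = σ_v − P_p = 401.8 − 155.9 = 245.90 MPa = 2.4590 kbar

2.46 kbar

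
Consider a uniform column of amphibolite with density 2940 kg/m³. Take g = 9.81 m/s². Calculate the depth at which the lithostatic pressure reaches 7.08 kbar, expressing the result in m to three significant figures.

24500 m

h = P/(ρg) = 7.08 kbar / (2940 kg/m³ × 9.81 m/s²) = 7.080×10^8 Pa / 28841 Pa/m = 24548 m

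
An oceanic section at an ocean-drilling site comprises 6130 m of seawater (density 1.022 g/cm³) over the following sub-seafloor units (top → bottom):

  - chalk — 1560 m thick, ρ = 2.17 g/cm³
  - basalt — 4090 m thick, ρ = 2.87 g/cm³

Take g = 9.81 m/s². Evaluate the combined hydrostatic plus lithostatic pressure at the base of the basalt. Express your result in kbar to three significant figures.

2.10 kbar

seawater: 1022 kg/m³ × 9.81 m/s² × 6130 m = 6.146×10^7 Pa = 0.6146 kbar
chalk: 2170 kg/m³ × 9.81 m/s² × 1560 m = 3.321×10^7 Pa = 0.3321 kbar
basalt: 2870 kg/m³ × 9.81 m/s² × 4090 m = 1.152×10^8 Pa = 1.152 kbar
Total = 0.6146 + 0.3321 + 1.152 = 2.0982 kbar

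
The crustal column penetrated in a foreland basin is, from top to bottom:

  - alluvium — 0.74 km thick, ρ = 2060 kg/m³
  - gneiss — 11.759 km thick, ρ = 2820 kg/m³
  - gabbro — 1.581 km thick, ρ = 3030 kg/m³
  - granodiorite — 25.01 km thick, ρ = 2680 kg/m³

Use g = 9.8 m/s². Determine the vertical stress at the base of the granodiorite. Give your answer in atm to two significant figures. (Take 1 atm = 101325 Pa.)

alluvium: 2060 kg/m³ × 9.8 m/s² × 740 m = 1.494×10^7 Pa = 147.4 atm
gneiss: 2820 kg/m³ × 9.8 m/s² × 11759 m = 3.250×10^8 Pa = 3207 atm
gabbro: 3030 kg/m³ × 9.8 m/s² × 1581 m = 4.695×10^7 Pa = 463.3 atm
granodiorite: 2680 kg/m³ × 9.8 m/s² × 25010 m = 6.569×10^8 Pa = 6483 atm
Total = 147.4 + 3207 + 463.3 + 6483 = 10301 atm

10000 atm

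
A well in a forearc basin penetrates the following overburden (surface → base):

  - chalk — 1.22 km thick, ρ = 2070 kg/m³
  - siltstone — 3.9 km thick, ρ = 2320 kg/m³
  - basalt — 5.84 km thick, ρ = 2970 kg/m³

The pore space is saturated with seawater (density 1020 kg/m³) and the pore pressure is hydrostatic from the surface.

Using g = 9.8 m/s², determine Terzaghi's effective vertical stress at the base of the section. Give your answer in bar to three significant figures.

1740 bar

Overburden (lithostatic) stress σ_v:
chalk: 2070 kg/m³ × 9.8 m/s² × 1220 m = 2.475×10^7 Pa = 24.75 MPa
siltstone: 2320 kg/m³ × 9.8 m/s² × 3900 m = 8.867×10^7 Pa = 88.67 MPa
basalt: 2970 kg/m³ × 9.8 m/s² × 5840 m = 1.700×10^8 Pa = 170.0 MPa
Total = 24.75 + 88.67 + 170.0 = 283.40 MPa
Pore pressure P_p = 1020 kg/m³ × 9.8 m/s² × 10960 m = 1.096×10^8 Pa = 109.6 MPa
Effective stress σ' = σ_v − P_p = 283.4 − 109.6 = 173.84 MPa = 1738.4 bar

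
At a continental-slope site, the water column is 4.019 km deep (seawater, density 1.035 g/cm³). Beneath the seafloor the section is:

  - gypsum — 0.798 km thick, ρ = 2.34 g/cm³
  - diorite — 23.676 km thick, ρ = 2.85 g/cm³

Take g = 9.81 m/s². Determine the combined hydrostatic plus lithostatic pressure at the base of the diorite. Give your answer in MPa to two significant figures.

seawater: 1035 kg/m³ × 9.81 m/s² × 4019 m = 4.081×10^7 Pa = 40.81 MPa
gypsum: 2340 kg/m³ × 9.81 m/s² × 798 m = 1.832×10^7 Pa = 18.32 MPa
diorite: 2850 kg/m³ × 9.81 m/s² × 23676 m = 6.619×10^8 Pa = 661.9 MPa
Total = 40.81 + 18.32 + 661.9 = 721.07 MPa

720 MPa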